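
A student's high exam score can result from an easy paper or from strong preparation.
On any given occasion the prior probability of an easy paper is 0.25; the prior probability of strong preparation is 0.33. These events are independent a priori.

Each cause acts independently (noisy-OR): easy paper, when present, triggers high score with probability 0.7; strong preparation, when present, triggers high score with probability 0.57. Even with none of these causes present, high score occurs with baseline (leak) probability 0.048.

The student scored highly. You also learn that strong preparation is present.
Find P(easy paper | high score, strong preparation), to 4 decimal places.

P(easy paper | high score, strong preparation) ≈ 0.3311

Under noisy-OR, P(high score | causes) = 1 − (1−0.048)·∏(1−qᵢ) over the active causes.
Numerator (weight on configurations with easy paper): 0.877192·0.25 = 0.219298
Denominator P(high score | strong preparation): 0.59064·0.75 + 0.877192·0.25 = 0.662278
P(easy paper | high score, strong preparation) = 0.219298/0.662278 ≈ 0.3311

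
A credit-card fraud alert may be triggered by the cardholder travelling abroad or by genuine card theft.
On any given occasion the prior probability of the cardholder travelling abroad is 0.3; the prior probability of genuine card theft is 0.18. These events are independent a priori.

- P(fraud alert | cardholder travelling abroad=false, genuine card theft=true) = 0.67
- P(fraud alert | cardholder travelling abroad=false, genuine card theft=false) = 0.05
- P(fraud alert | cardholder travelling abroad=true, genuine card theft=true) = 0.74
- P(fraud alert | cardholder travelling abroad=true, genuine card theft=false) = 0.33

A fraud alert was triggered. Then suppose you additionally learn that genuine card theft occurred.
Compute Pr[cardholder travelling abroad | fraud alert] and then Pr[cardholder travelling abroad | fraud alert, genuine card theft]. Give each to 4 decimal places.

Pr[cardholder travelling abroad | fraud alert] ≈ 0.5171; Pr[cardholder travelling abroad | fraud alert, genuine card theft] ≈ 0.3213

For the numerator, keep only cardholder travelling abroad=true terms: 0.081180 + 0.039960 = 0.121140
Denominator P(fraud alert): 0.05*0.7*0.82 + 0.67*0.7*0.18 + 0.33*0.3*0.82 + 0.74*0.3*0.18 = 0.234260
P(cardholder travelling abroad | fraud alert) = 0.121140/0.234260 ≈ 0.5171

With the extra evidence:
For the numerator, keep only cardholder travelling abroad=true terms: 0.74×0.3 = 0.222000
Denominator P(fraud alert | genuine card theft): 0.67×0.7 + 0.74×0.3 = 0.691000
P(cardholder travelling abroad | fraud alert, genuine card theft) = 0.222000/0.691000 ≈ 0.3213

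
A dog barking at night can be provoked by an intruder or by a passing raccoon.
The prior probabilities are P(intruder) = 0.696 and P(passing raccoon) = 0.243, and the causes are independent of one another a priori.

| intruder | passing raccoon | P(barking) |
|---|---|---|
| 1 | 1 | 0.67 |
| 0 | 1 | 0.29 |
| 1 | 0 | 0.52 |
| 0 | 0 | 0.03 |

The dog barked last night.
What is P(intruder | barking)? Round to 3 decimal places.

P(intruder | barking) ≈ 0.932

Enumerate the 4 (intruder, passing raccoon) configurations and weight by the priors:
  P(barking) = 0.03×0.304×0.757 + 0.29×0.304×0.243 + 0.52×0.696×0.757 + 0.67×0.696×0.243
        = 0.006904 + 0.021423 + 0.273973 + 0.113316 = 0.415616
Keeping only the intruder-present terms gives 0.387289, so
  P(intruder | barking) = 0.387289 / 0.415616 ≈ 0.932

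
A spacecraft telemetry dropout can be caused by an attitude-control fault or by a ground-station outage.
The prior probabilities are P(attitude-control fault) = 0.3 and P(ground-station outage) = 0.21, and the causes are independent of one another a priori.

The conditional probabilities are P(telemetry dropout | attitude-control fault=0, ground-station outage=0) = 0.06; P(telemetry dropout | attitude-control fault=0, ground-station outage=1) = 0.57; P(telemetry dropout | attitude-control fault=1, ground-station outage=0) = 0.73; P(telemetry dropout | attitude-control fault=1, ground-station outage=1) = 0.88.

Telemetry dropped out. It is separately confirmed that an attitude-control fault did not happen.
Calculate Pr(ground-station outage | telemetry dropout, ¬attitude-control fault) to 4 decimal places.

Pr(ground-station outage | telemetry dropout, ¬attitude-control fault) ≈ 0.7163

P(telemetry dropout | ¬attitude-control fault) = 0.06·0.79 + 0.57·0.21 = 0.047400 + 0.119700 = 0.167100
The ground-station outage-present share is 0.57·0.21 = 0.119700.
Hence the posterior is 0.119700/0.167100 ≈ 0.7163.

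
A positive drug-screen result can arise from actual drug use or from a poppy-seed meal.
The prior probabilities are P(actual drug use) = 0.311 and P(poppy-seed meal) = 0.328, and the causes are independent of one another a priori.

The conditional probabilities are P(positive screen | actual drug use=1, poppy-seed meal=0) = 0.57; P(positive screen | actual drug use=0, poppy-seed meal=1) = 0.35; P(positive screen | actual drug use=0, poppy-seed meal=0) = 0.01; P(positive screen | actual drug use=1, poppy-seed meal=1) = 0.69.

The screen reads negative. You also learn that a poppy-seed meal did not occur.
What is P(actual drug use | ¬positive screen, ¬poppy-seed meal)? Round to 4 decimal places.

Enumerate both values of actual drug use and weight by the priors:
  P(¬positive screen | ¬poppy-seed meal) = 0.99*0.689 + 0.43*0.311
        = 0.682110 + 0.133730 = 0.815840
Configurations with actual drug use contribute 0.133730, so
  P(actual drug use | ¬positive screen, ¬poppy-seed meal) = 0.133730 / 0.815840 ≈ 0.1639

P(actual drug use | ¬positive screen, ¬poppy-seed meal) ≈ 0.1639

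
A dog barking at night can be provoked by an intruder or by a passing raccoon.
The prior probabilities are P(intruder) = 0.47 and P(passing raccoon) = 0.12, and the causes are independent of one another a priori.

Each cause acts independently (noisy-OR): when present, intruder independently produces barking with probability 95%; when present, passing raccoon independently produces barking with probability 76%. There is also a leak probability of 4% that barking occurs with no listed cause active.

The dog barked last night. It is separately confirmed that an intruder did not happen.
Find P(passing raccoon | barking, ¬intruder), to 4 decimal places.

Under noisy-OR, P(barking | causes) = 1 − (1−0.04)·∏(1−qᵢ) over the active causes.
P(barking | ¬intruder) = 0.04×0.88 + 0.7696×0.12 = 0.035200 + 0.092352 = 0.127552
Restricting to configurations with passing raccoon present: 0.7696×0.12 = 0.092352.
Hence the posterior is 0.092352/0.127552 ≈ 0.7240.

P(passing raccoon | barking, ¬intruder) ≈ 0.7240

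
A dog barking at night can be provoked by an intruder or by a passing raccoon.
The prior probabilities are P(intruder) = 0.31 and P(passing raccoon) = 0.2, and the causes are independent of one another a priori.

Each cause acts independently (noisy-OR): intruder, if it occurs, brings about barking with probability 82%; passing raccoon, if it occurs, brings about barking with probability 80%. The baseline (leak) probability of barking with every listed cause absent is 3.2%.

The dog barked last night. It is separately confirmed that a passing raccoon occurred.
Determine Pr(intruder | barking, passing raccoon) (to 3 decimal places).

Pr(intruder | barking, passing raccoon) ≈ 0.350

Under noisy-OR, P(barking | causes) = 1 − (1−0.032)·∏(1−qᵢ) over the active causes.
P(barking | passing raccoon) = 0.8064·0.69 + 0.965152·0.31 = 0.556416 + 0.299197 = 0.855613
Of this, 0.299197 comes from 0.965152·0.31 (the intruder=true cases).
P(intruder | barking, passing raccoon) = 0.299197 / 0.855613 ≈ 0.350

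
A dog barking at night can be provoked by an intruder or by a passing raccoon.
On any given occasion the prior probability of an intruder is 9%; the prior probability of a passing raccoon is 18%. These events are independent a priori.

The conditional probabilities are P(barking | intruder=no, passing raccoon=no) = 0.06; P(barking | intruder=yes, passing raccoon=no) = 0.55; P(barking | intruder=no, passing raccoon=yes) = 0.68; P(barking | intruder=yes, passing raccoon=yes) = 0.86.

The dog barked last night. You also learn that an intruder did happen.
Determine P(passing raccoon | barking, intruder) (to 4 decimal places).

P(barking | intruder) = 0.55×0.82 + 0.86×0.18 = 0.451000 + 0.154800 = 0.605800
Restricting to configurations with passing raccoon present: 0.86×0.18 = 0.154800.
So P(passing raccoon | barking, intruder) = 0.154800/0.605800 ≈ 0.2555.

P(passing raccoon | barking, intruder) ≈ 0.2555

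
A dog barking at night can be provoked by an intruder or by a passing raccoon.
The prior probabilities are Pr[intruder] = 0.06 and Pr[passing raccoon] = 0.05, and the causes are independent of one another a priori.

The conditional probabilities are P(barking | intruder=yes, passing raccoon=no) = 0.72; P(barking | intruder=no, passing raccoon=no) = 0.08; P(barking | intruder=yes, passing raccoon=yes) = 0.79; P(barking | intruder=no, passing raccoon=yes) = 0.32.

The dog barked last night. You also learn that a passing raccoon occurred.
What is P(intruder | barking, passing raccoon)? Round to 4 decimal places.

P(intruder | barking, passing raccoon) ≈ 0.1361

By total probability over both values of intruder:
  P(barking | passing raccoon) = 0.32×0.94 + 0.79×0.06
        = 0.300800 + 0.047400 = 0.348200
Configurations with intruder contribute 0.047400, so
  P(intruder | barking, passing raccoon) = 0.047400 / 0.348200 ≈ 0.1361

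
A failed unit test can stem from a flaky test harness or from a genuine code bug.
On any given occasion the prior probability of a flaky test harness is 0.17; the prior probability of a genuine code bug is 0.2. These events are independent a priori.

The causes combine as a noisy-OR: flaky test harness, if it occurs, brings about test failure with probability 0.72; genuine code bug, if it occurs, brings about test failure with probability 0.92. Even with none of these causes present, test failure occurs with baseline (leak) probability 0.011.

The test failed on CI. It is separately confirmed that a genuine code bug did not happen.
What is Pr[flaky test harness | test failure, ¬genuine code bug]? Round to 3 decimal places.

Pr[flaky test harness | test failure, ¬genuine code bug] ≈ 0.931

Under noisy-OR, P(test failure | causes) = 1 − (1−0.011)·∏(1−qᵢ) over the active causes.
P(test failure | ¬genuine code bug) = 0.011·0.83 + 0.72308·0.17 = 0.009130 + 0.122924 = 0.132054
Of this, 0.122924 comes from 0.72308·0.17 (the flaky test harness=true cases).
So P(flaky test harness | test failure, ¬genuine code bug) = 0.122924/0.132054 ≈ 0.931.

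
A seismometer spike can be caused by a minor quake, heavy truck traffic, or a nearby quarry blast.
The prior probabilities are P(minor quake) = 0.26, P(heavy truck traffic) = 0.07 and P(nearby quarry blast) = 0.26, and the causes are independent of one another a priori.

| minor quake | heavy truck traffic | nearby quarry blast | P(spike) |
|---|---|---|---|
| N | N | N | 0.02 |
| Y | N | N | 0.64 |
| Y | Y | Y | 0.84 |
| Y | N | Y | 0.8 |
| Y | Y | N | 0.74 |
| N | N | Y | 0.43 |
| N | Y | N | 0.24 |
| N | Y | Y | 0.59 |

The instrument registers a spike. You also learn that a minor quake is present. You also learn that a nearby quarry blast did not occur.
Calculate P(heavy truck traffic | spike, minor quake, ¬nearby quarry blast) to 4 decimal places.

P(heavy truck traffic | spike, minor quake, ¬nearby quarry blast) ≈ 0.0801

Weight on heavy truck traffic=true, given the evidence: 0.74×0.07 = 0.051800
Normalizer over all consistent configurations: 0.64×0.93 + 0.74×0.07 = 0.647000
P(heavy truck traffic | spike, minor quake, ¬nearby quarry blast) = 0.051800/0.647000 ≈ 0.0801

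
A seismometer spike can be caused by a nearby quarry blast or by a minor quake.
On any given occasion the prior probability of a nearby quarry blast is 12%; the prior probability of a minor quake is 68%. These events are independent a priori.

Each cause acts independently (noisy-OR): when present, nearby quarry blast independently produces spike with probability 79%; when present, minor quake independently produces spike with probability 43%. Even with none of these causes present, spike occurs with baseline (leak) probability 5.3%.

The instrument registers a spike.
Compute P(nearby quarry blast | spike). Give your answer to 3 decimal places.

Under noisy-OR, P(spike | causes) = 1 − (1−0.053)·∏(1−qᵢ) over the active causes.
Weight on nearby quarry blast=true, given the evidence: 0.030763 + 0.072350 = 0.103113
Normalizer over all consistent configurations: 0.053*0.88*0.32 + 0.46021*0.88*0.68 + 0.80113*0.12*0.32 + 0.886644*0.12*0.68 = 0.393428
P(nearby quarry blast | spike) = 0.103113/0.393428 ≈ 0.262

P(nearby quarry blast | spike) ≈ 0.262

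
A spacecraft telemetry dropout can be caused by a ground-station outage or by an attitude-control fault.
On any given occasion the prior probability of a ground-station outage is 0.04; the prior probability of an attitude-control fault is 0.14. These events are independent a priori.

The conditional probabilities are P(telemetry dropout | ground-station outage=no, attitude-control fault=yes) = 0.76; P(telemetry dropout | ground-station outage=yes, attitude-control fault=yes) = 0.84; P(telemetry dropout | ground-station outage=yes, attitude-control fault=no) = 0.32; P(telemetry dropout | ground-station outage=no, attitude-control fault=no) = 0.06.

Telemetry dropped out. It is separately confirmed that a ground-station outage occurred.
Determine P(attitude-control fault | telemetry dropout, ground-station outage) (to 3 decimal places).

P(attitude-control fault | telemetry dropout, ground-station outage) ≈ 0.299

Numerator (weight on configurations with attitude-control fault): 0.84·0.14 = 0.117600
Normalizer over all consistent configurations: 0.32·0.86 + 0.84·0.14 = 0.392800
Posterior = 0.117600 / 0.392800 ≈ 0.299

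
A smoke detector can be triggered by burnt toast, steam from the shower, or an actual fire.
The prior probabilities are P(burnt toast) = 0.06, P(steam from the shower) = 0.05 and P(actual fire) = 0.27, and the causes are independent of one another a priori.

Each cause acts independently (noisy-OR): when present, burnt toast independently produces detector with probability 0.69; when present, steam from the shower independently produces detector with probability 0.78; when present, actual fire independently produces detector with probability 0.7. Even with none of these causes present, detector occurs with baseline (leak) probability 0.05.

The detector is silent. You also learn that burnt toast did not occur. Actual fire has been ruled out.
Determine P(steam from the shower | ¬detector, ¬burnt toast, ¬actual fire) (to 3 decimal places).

P(steam from the shower | ¬detector, ¬burnt toast, ¬actual fire) ≈ 0.011

Under noisy-OR, P(detector | causes) = 1 − (1−0.05)·∏(1−qᵢ) over the active causes.
Numerator (weight on configurations with steam from the shower): 0.209·0.05 = 0.010450
Denominator P(¬detector | ¬burnt toast, ¬actual fire): 0.95·0.95 + 0.209·0.05 = 0.912950
P(steam from the shower | ¬detector, ¬burnt toast, ¬actual fire) = 0.010450/0.912950 ≈ 0.011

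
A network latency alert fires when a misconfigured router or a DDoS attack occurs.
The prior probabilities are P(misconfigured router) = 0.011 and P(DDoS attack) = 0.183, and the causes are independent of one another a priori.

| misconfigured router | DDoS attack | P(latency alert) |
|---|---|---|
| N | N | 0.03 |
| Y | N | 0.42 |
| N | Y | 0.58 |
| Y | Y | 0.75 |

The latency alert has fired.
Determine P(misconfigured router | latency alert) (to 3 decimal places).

P(latency alert) = 0.03×0.989×0.817 + 0.58×0.989×0.183 + 0.42×0.011×0.817 + 0.75×0.011×0.183 = 0.024240 + 0.104972 + 0.003775 + 0.001510 = 0.134497
Restricting to configurations with misconfigured router present: 0.003775 + 0.001510 = 0.005285.
So P(misconfigured router | latency alert) = 0.005285/0.134497 ≈ 0.039.

P(misconfigured router | latency alert) ≈ 0.039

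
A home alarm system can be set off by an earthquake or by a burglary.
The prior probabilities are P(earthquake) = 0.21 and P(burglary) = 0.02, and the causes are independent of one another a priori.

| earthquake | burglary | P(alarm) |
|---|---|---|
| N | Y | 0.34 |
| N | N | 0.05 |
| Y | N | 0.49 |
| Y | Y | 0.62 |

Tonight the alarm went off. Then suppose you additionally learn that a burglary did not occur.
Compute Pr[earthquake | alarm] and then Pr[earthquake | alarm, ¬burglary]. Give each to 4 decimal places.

Weight on earthquake=true, given the evidence: 0.100842 + 0.002604 = 0.103446
Denominator P(alarm): 0.05·0.79·0.98 + 0.34·0.79·0.02 + 0.49·0.21·0.98 + 0.62·0.21·0.02 = 0.147528
Posterior = 0.103446 / 0.147528 ≈ 0.7012

Now also conditioning on burglary≠true:
P(alarm | ¬burglary) = 0.05*0.79 + 0.49*0.21 = 0.039500 + 0.102900 = 0.142400
Of this, 0.102900 comes from 0.49*0.21 (the earthquake=true cases).
P(earthquake | alarm, ¬burglary) = 0.102900 / 0.142400 ≈ 0.7226
Ruling out burglary raises the posterior on earthquake — the flip side of explaining away.

Pr[earthquake | alarm] ≈ 0.7012; Pr[earthquake | alarm, ¬burglary] ≈ 0.7226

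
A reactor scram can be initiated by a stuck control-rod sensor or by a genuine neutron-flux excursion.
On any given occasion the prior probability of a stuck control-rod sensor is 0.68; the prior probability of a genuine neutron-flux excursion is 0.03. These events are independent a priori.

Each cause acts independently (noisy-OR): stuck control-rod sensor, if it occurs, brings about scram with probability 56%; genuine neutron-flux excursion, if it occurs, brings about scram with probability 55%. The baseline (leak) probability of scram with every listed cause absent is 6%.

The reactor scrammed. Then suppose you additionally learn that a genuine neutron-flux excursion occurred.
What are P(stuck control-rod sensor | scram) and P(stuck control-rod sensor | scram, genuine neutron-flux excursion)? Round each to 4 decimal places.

P(stuck control-rod sensor | scram) ≈ 0.9435; P(stuck control-rod sensor | scram, genuine neutron-flux excursion) ≈ 0.7498

Under noisy-OR, P(scram | causes) = 1 − (1−0.06)·∏(1−qᵢ) over the active causes.
Weight on stuck control-rod sensor=true, given the evidence: 0.386789 + 0.016603 = 0.403392
The normalizing constant is 0.06·0.32·0.97 + 0.577·0.32·0.03 + 0.5864·0.68·0.97 + 0.81388·0.68·0.03 = 0.427555
Posterior = 0.403392 / 0.427555 ≈ 0.9435

Now also conditioning on genuine neutron-flux excursion=true:
Numerator (weight on configurations with stuck control-rod sensor): 0.81388·0.68 = 0.553438
The normalizing constant is 0.577·0.32 + 0.81388·0.68 = 0.738078
Posterior = 0.553438 / 0.738078 ≈ 0.7498
— genuine neutron-flux excursion explains away the evidence for stuck control-rod sensor.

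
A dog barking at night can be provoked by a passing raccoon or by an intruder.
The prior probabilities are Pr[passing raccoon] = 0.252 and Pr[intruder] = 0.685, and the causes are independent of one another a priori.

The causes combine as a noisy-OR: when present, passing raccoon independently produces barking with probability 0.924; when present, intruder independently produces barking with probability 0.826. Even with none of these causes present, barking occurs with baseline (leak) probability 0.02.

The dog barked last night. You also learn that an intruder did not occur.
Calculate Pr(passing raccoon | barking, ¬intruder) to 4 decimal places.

Under noisy-OR, P(barking | causes) = 1 − (1−0.02)·∏(1−qᵢ) over the active causes.
Weight on passing raccoon=true, given the evidence: 0.92552×0.252 = 0.233231
Denominator P(barking | ¬intruder): 0.02×0.748 + 0.92552×0.252 = 0.248191
Posterior = 0.233231 / 0.248191 ≈ 0.9397

Pr(passing raccoon | barking, ¬intruder) ≈ 0.9397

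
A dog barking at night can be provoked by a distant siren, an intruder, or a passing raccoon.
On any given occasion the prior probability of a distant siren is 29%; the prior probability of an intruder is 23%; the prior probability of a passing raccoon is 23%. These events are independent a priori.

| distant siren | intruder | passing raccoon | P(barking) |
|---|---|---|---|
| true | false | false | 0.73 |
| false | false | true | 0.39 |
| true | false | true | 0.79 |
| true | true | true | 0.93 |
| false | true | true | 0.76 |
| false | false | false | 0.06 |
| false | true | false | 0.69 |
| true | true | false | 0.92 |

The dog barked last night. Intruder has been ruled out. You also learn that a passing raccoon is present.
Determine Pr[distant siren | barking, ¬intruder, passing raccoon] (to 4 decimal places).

For the numerator, keep only distant siren=true terms: 0.79×0.29 = 0.229100
Normalizer over all consistent configurations: 0.39×0.71 + 0.79×0.29 = 0.506000
Posterior = 0.229100 / 0.506000 ≈ 0.4528

Pr[distant siren | barking, ¬intruder, passing raccoon] ≈ 0.4528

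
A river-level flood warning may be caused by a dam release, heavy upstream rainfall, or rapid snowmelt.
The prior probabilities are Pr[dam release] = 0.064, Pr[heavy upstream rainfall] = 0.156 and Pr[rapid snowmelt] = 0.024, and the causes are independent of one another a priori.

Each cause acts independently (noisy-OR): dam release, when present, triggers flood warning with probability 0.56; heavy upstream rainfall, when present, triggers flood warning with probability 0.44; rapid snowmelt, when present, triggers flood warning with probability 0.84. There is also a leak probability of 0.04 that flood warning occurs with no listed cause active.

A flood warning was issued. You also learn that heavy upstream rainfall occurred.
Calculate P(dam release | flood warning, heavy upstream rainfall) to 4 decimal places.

Under noisy-OR, P(flood warning | causes) = 1 − (1−0.04)·∏(1−qᵢ) over the active causes.
Numerator (weight on configurations with dam release): 0.047689 + 0.001478 = 0.049167
Normalizer over all consistent configurations: 0.4624*0.936*0.976 + 0.913984*0.936*0.024 + 0.763456*0.064*0.976 + 0.962153*0.064*0.024 = 0.492118
P(dam release | flood warning, heavy upstream rainfall) = 0.049167/0.492118 ≈ 0.0999

P(dam release | flood warning, heavy upstream rainfall) ≈ 0.0999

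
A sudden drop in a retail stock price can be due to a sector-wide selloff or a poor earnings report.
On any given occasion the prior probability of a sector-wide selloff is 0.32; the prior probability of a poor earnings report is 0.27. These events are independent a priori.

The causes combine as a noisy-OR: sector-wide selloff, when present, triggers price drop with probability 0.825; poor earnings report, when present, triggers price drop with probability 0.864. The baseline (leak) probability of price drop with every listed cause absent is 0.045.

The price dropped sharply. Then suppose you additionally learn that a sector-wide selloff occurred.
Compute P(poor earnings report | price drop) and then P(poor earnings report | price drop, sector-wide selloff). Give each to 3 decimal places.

P(poor earnings report | price drop) ≈ 0.530; P(poor earnings report | price drop, sector-wide selloff) ≈ 0.303

Under noisy-OR, P(price drop | causes) = 1 − (1−0.045)·∏(1−qᵢ) over the active causes.
Enumerate the 4 (sector-wide selloff, poor earnings report) configurations and weight by the priors:
  P(price drop) = 0.045×0.68×0.73 + 0.87012×0.68×0.27 + 0.832875×0.32×0.73 + 0.977271×0.32×0.27
        = 0.022338 + 0.159754 + 0.194560 + 0.084436 = 0.461088
Keeping only the poor earnings report-present terms gives 0.244190, so
  P(poor earnings report | price drop) = 0.244190 / 0.461088 ≈ 0.530

With the extra evidence:
P(price drop | sector-wide selloff) = 0.832875·0.73 + 0.977271·0.27 = 0.607999 + 0.263863 = 0.871862
Of this, 0.263863 comes from 0.977271·0.27 (the poor earnings report=true cases).
So P(poor earnings report | price drop, sector-wide selloff) = 0.263863/0.871862 ≈ 0.303.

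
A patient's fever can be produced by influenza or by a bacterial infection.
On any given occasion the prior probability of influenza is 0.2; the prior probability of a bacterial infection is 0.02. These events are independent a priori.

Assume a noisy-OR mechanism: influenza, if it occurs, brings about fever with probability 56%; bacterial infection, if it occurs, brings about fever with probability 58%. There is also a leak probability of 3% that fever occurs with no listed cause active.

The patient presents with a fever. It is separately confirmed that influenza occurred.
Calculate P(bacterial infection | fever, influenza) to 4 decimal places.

P(bacterial infection | fever, influenza) ≈ 0.0284

Under noisy-OR, P(fever | causes) = 1 − (1−0.03)·∏(1−qᵢ) over the active causes.
Numerator (weight on configurations with bacterial infection): 0.820744×0.02 = 0.016415
The normalizing constant is 0.5732×0.98 + 0.820744×0.02 = 0.578151
Posterior = 0.016415 / 0.578151 ≈ 0.0284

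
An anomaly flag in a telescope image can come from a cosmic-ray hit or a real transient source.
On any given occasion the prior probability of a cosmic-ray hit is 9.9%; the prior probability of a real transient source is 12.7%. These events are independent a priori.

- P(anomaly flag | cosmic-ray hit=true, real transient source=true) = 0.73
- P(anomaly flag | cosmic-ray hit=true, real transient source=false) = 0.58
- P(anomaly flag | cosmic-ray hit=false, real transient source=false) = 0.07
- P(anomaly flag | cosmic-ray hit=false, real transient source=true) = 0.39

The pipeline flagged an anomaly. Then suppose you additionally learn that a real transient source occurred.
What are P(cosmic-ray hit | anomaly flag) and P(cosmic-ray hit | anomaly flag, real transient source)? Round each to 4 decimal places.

Numerator (weight on configurations with cosmic-ray hit): 0.050128 + 0.009178 = 0.059306
Normalizer over all consistent configurations: 0.07*0.901*0.873 + 0.39*0.901*0.127 + 0.58*0.099*0.873 + 0.73*0.099*0.127 = 0.158993
P(cosmic-ray hit | anomaly flag) = 0.059306/0.158993 ≈ 0.3730

Now condition on the additional information:
P(anomaly flag | real transient source) = 0.39×0.901 + 0.73×0.099 = 0.351390 + 0.072270 = 0.423660
The cosmic-ray hit-present share is 0.73×0.099 = 0.072270.
So P(cosmic-ray hit | anomaly flag, real transient source) = 0.072270/0.423660 ≈ 0.1706.
The drop from 0.3730 to 0.1706 is the explaining-away (discounting) effect.

P(cosmic-ray hit | anomaly flag) ≈ 0.3730; P(cosmic-ray hit | anomaly flag, real transient source) ≈ 0.1706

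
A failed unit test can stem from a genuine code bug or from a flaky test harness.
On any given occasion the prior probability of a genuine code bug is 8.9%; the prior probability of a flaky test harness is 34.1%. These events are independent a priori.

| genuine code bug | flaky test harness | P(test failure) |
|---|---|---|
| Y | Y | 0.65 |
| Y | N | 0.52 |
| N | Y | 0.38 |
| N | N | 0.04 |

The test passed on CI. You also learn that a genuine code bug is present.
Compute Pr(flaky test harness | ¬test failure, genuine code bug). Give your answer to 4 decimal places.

By total probability over both values of flaky test harness:
  P(¬test failure | genuine code bug) = 0.48·0.659 + 0.35·0.341
        = 0.316320 + 0.119350 = 0.435670
Keeping only the flaky test harness-present terms gives 0.119350, so
  P(flaky test harness | ¬test failure, genuine code bug) = 0.119350 / 0.435670 ≈ 0.2739

Pr(flaky test harness | ¬test failure, genuine code bug) ≈ 0.2739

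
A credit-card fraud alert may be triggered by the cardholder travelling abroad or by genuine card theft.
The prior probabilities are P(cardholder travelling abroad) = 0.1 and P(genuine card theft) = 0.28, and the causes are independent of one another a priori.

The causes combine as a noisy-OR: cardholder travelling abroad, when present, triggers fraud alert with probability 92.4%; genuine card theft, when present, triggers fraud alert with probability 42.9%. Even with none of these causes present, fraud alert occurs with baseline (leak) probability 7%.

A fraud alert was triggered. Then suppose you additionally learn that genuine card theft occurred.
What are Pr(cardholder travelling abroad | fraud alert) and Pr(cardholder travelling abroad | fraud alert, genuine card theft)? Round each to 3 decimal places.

Pr(cardholder travelling abroad | fraud alert) ≈ 0.364; Pr(cardholder travelling abroad | fraud alert, genuine card theft) ≈ 0.185

Under noisy-OR, P(fraud alert | causes) = 1 − (1−0.07)·∏(1−qᵢ) over the active causes.
P(fraud alert) = 0.07·0.9·0.72 + 0.46897·0.9·0.28 + 0.92932·0.1·0.72 + 0.959642·0.1·0.28 = 0.045360 + 0.118180 + 0.066911 + 0.026870 = 0.257321
Of this, 0.093781 comes from 0.066911 + 0.026870 (the cardholder travelling abroad=true cases).
P(cardholder travelling abroad | fraud alert) = 0.093781 / 0.257321 ≈ 0.364

Now also conditioning on genuine card theft=true:
Sum P(fraud alert|·) weighted by the priors over both values of cardholder travelling abroad:
  P(fraud alert | genuine card theft) = 0.46897·0.9 + 0.959642·0.1
        = 0.422073 + 0.095964 = 0.518037
The terms with cardholder travelling abroad present sum to 0.095964, so
  P(cardholder travelling abroad | fraud alert, genuine card theft) = 0.095964 / 0.518037 ≈ 0.185
The drop from 0.364 to 0.185 is the explaining-away (discounting) effect.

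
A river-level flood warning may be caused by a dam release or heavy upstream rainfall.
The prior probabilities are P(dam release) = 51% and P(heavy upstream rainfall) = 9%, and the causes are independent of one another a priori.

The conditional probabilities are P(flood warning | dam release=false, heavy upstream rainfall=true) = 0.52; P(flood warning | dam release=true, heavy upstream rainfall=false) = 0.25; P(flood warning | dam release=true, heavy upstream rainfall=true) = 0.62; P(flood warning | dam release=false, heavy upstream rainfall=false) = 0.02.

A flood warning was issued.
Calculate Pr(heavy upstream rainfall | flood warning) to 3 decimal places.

Pr(heavy upstream rainfall | flood warning) ≈ 0.291

Enumerate the 4 (dam release, heavy upstream rainfall) configurations and weight by the priors:
  P(flood warning) = 0.02×0.49×0.91 + 0.52×0.49×0.09 + 0.25×0.51×0.91 + 0.62×0.51×0.09
        = 0.008918 + 0.022932 + 0.116025 + 0.028458 = 0.176333
The terms with heavy upstream rainfall present sum to 0.051390, so
  P(heavy upstream rainfall | flood warning) = 0.051390 / 0.176333 ≈ 0.291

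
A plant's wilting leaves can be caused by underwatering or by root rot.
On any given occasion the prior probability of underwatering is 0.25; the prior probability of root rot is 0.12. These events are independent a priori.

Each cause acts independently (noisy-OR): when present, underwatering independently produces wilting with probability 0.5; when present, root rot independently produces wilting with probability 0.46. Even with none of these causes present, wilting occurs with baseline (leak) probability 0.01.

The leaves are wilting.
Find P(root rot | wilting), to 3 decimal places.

Under noisy-OR, P(wilting | causes) = 1 − (1−0.01)·∏(1−qᵢ) over the active causes.
Weight on root rot=true, given the evidence: 0.041886 + 0.021981 = 0.063867
Denominator P(wilting): 0.01*0.75*0.88 + 0.4654*0.75*0.12 + 0.505*0.25*0.88 + 0.7327*0.25*0.12 = 0.181567
P(root rot | wilting) = 0.063867/0.181567 ≈ 0.352

P(root rot | wilting) ≈ 0.352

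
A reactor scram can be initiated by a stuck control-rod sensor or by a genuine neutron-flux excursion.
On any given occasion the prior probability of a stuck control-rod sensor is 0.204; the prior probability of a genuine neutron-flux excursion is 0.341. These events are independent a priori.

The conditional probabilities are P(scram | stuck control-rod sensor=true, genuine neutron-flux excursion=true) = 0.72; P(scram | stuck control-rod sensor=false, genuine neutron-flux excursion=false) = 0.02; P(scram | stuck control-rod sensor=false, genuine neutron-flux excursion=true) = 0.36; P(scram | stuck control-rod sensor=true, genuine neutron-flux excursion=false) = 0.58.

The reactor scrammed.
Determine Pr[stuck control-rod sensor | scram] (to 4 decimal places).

P(scram) = 0.02×0.796×0.659 + 0.36×0.796×0.341 + 0.58×0.204×0.659 + 0.72×0.204×0.341 = 0.010491 + 0.097717 + 0.077973 + 0.050086 = 0.236267
Of this, 0.128059 comes from 0.077973 + 0.050086 (the stuck control-rod sensor=true cases).
Hence the posterior is 0.128059/0.236267 ≈ 0.5420.

Pr[stuck control-rod sensor | scram] ≈ 0.5420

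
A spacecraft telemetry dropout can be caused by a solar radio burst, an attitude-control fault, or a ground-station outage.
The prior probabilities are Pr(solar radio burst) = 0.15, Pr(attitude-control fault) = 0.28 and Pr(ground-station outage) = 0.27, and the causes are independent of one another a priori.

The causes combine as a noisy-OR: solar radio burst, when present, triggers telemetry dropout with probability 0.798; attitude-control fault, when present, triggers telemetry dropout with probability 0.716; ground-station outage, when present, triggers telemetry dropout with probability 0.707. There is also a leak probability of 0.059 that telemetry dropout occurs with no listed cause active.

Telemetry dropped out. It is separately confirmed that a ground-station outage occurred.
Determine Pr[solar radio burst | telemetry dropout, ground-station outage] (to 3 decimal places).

Pr[solar radio burst | telemetry dropout, ground-station outage] ≈ 0.178

Under noisy-OR, P(telemetry dropout | causes) = 1 − (1−0.059)·∏(1−qᵢ) over the active causes.
For the numerator, keep only solar radio burst=true terms: 0.101985 + 0.041336 = 0.143321
Denominator P(telemetry dropout | ground-station outage): 0.724287×0.85×0.72 + 0.921698×0.85×0.28 + 0.944306×0.15×0.72 + 0.984183×0.15×0.28 = 0.805949
P(solar radio burst | telemetry dropout, ground-station outage) = 0.143321/0.805949 ≈ 0.178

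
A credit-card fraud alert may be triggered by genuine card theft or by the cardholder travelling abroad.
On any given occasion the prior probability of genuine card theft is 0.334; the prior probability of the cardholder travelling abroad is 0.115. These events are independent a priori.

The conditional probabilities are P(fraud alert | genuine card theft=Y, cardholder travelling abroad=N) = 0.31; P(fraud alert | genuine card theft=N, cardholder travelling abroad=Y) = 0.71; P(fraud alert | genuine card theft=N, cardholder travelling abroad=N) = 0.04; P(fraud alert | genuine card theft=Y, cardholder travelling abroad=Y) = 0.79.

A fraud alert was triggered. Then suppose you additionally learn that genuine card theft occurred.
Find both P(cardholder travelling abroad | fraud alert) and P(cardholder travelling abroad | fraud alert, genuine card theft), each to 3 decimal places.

P(cardholder travelling abroad | fraud alert) ≈ 0.424; P(cardholder travelling abroad | fraud alert, genuine card theft) ≈ 0.249

Weight on cardholder travelling abroad=true, given the evidence: 0.054379 + 0.030344 = 0.084723
Normalizer over all consistent configurations: 0.04·0.666·0.885 + 0.71·0.666·0.115 + 0.31·0.334·0.885 + 0.79·0.334·0.115 = 0.199932
Posterior = 0.084723 / 0.199932 ≈ 0.424

Now also conditioning on genuine card theft=true:
P(fraud alert | genuine card theft) = 0.31·0.885 + 0.79·0.115 = 0.274350 + 0.090850 = 0.365200
The cardholder travelling abroad-present share is 0.79·0.115 = 0.090850.
So P(cardholder travelling abroad | fraud alert, genuine card theft) = 0.090850/0.365200 ≈ 0.249.
This is intercausal reasoning (explaining away): once genuine card theft accounts for the fraud alert, cardholder travelling abroad becomes less likely.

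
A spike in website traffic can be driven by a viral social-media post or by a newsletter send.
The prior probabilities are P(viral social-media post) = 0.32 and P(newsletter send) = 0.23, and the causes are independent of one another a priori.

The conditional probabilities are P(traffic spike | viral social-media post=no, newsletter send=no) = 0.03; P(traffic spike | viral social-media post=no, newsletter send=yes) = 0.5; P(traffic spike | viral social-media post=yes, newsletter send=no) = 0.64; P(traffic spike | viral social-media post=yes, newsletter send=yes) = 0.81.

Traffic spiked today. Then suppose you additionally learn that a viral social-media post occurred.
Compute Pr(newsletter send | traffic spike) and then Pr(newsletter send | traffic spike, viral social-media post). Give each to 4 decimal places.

P(traffic spike) = 0.03*0.68*0.77 + 0.5*0.68*0.23 + 0.64*0.32*0.77 + 0.81*0.32*0.23 = 0.015708 + 0.078200 + 0.157696 + 0.059616 = 0.311220
The newsletter send-present share is 0.078200 + 0.059616 = 0.137816.
So P(newsletter send | traffic spike) = 0.137816/0.311220 ≈ 0.4428.

With the extra evidence:
Sum P(traffic spike|·) weighted by the priors over both values of newsletter send:
  P(traffic spike | viral social-media post) = 0.64*0.77 + 0.81*0.23
        = 0.492800 + 0.186300 = 0.679100
Keeping only the newsletter send-present terms gives 0.186300, so
  P(newsletter send | traffic spike, viral social-media post) = 0.186300 / 0.679100 ≈ 0.2743
This is intercausal reasoning (explaining away): once viral social-media post accounts for the traffic spike, newsletter send becomes less likely.

Pr(newsletter send | traffic spike) ≈ 0.4428; Pr(newsletter send | traffic spike, viral social-media post) ≈ 0.2743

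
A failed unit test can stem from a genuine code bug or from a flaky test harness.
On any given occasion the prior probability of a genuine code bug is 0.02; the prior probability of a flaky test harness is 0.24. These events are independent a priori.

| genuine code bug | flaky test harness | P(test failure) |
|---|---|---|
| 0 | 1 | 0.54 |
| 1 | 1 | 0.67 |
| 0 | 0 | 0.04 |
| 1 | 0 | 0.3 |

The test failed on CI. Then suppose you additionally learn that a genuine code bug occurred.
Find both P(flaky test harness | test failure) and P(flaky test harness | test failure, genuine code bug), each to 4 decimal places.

P(flaky test harness | test failure) ≈ 0.7913; P(flaky test harness | test failure, genuine code bug) ≈ 0.4136

Sum P(test failure|·) weighted by the priors over the 4 (genuine code bug, flaky test harness) configurations:
  P(test failure) = 0.04·0.98·0.76 + 0.54·0.98·0.24 + 0.3·0.02·0.76 + 0.67·0.02·0.24
        = 0.029792 + 0.127008 + 0.004560 + 0.003216 = 0.164576
Configurations with flaky test harness contribute 0.130224, so
  P(flaky test harness | test failure) = 0.130224 / 0.164576 ≈ 0.7913

Now also conditioning on genuine code bug=true:
P(test failure | genuine code bug) = 0.3·0.76 + 0.67·0.24 = 0.228000 + 0.160800 = 0.388800
Restricting to configurations with flaky test harness present: 0.67·0.24 = 0.160800.
Hence the posterior is 0.160800/0.388800 ≈ 0.4136.
This is intercausal reasoning (explaining away): once genuine code bug accounts for the test failure, flaky test harness becomes less likely.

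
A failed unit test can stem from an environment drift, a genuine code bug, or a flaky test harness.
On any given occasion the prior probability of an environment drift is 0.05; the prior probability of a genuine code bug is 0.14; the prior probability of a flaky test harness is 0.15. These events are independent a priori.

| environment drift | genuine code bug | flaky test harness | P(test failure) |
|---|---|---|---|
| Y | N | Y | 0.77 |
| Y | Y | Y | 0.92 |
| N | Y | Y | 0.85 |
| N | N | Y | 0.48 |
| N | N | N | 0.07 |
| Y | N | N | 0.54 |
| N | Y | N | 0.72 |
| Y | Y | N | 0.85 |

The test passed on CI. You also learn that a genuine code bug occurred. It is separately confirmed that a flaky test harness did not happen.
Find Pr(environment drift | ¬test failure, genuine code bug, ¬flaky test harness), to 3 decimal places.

Pr(environment drift | ¬test failure, genuine code bug, ¬flaky test harness) ≈ 0.027

Sum P(¬test failure|·) weighted by the priors over both values of environment drift:
  P(¬test failure | genuine code bug, ¬flaky test harness) = 0.28*0.95 + 0.15*0.05
        = 0.266000 + 0.007500 = 0.273500
The terms with environment drift present sum to 0.007500, so
  P(environment drift | ¬test failure, genuine code bug, ¬flaky test harness) = 0.007500 / 0.273500 ≈ 0.027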